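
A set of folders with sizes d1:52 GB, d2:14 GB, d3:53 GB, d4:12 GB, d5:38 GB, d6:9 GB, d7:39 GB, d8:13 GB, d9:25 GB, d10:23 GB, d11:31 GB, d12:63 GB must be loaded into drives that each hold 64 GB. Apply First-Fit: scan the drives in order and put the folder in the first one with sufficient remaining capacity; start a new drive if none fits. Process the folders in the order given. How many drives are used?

drive 1: place d1 (52 GB), 12 GB left
drive 2: place d2 (14 GB), 50 GB left
drive 3: place d3 (53 GB), 11 GB left
drive 1: place d4 (12 GB), 0 GB left
drive 2: place d5 (38 GB), 12 GB left
drive 2: place d6 (9 GB), 3 GB left
drive 4: place d7 (39 GB), 25 GB left
drive 4: place d8 (13 GB), 12 GB left
drive 5: place d9 (25 GB), 39 GB left
drive 5: place d10 (23 GB), 16 GB left
drive 6: place d11 (31 GB), 33 GB left
drive 7: place d12 (63 GB), 1 GB left
Final drives: [52,12] [14,38,9] [53] [39,13] [25,23] [31] [63].

7 drives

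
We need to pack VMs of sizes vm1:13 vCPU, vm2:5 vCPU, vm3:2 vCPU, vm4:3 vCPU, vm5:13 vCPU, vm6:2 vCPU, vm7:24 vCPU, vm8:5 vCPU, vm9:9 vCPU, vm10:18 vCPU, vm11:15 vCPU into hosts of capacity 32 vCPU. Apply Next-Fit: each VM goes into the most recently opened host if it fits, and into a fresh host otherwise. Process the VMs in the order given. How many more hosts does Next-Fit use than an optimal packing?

1

Next-Fit: [13,5,2,3] [13,2] [24,5] [9,18] [15] → 5 hosts.
Total size 109 vCPU; any packing needs at least ⌈109/32⌉ = 4 hosts.
An optimal packing achieves that bound: [24,5,3] [18,13] [15,13,2,2] [9,5] → 4 hosts.
Excess: 5 − 4 = 1.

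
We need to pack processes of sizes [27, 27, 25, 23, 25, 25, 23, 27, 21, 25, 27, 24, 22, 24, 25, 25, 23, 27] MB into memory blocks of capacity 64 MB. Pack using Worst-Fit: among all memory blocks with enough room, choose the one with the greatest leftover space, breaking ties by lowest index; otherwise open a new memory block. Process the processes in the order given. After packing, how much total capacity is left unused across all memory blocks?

131

memory block 1: place 27 MB, 37 MB left
memory block 1: place 27 MB, 10 MB left
memory block 2: place 25 MB, 39 MB left
memory block 2: place 23 MB, 16 MB left
memory block 3: place 25 MB, 39 MB left
memory block 3: place 25 MB, 14 MB left
memory block 4: place 23 MB, 41 MB left
memory block 4: place 27 MB, 14 MB left
memory block 5: place 21 MB, 43 MB left
memory block 5: place 25 MB, 18 MB left
memory block 6: place 27 MB, 37 MB left
memory block 6: place 24 MB, 13 MB left
memory block 7: place 22 MB, 42 MB left
memory block 7: place 24 MB, 18 MB left
memory block 8: place 25 MB, 39 MB left
memory block 8: place 25 MB, 14 MB left
memory block 9: place 23 MB, 41 MB left
memory block 9: place 27 MB, 14 MB left
9 memory blocks × 64 MB = 576 MB; used 445 MB; unused 131 MB.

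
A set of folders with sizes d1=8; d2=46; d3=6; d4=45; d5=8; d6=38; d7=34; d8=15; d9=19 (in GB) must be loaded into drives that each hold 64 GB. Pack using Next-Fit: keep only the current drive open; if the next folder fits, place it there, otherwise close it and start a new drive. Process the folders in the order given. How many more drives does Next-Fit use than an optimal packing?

Next-Fit: [8,46,6] [45,8] [38] [34,15] [19] → 5 drives.
Total size 219 GB; any packing needs at least ⌈219/64⌉ = 4 drives.
An optimal packing achieves that bound: [46,15] [45,19] [38,8,8,6] [34] → 4 drives.
Excess: 5 − 4 = 1.

1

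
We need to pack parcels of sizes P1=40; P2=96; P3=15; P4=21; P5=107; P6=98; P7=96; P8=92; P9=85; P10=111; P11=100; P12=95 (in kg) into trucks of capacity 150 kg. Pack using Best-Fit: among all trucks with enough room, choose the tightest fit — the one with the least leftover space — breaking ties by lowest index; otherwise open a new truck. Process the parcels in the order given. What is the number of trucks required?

P1 (40 kg) → truck 1 (remaining 110 kg)
P2 (96 kg) → truck 1 (remaining 14 kg)
P3 (15 kg) → truck 2 (remaining 135 kg)
P4 (21 kg) → truck 2 (remaining 114 kg)
P5 (107 kg) → truck 2 (remaining 7 kg)
P6 (98 kg) → truck 3 (remaining 52 kg)
P7 (96 kg) → truck 4 (remaining 54 kg)
P8 (92 kg) → truck 5 (remaining 58 kg)
P9 (85 kg) → truck 6 (remaining 65 kg)
P10 (111 kg) → truck 7 (remaining 39 kg)
P11 (100 kg) → truck 8 (remaining 50 kg)
P12 (95 kg) → truck 9 (remaining 55 kg)

9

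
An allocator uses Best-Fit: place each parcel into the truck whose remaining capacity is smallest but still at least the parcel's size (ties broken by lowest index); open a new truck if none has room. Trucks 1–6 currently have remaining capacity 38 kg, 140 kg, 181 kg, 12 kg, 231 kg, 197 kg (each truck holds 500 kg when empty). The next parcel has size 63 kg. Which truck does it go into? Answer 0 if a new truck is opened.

Trucks with room: truck 2 (140 kg), truck 3 (181 kg), truck 5 (231 kg), truck 6 (197 kg).
Tightest fit is truck 2 with 140 kg free.

2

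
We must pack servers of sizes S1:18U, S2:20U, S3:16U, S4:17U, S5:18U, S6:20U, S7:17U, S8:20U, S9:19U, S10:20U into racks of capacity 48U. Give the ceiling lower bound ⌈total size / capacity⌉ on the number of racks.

Total size = 18 + 20 + 16 + 17 + 18 + 20 + 17 + 20 + 19 + 20 = 185U.
⌈185 / 48⌉ = 4.

4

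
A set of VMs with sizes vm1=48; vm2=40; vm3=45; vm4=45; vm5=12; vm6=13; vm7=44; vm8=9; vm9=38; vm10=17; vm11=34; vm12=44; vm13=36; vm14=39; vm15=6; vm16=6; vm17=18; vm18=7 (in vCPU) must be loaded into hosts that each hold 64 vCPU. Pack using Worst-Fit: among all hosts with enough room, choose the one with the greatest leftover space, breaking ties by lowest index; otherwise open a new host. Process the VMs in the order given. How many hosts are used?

10

Put vm1 (48 vCPU) in host 1; 16 vCPU remain.
Put vm2 (40 vCPU) in host 2; 24 vCPU remain.
Put vm3 (45 vCPU) in host 3; 19 vCPU remain.
Put vm4 (45 vCPU) in host 4; 19 vCPU remain.
Put vm5 (12 vCPU) in host 2; 12 vCPU remain.
Put vm6 (13 vCPU) in host 3; 6 vCPU remain.
Put vm7 (44 vCPU) in host 5; 20 vCPU remain.
Put vm8 (9 vCPU) in host 5; 11 vCPU remain.
Put vm9 (38 vCPU) in host 6; 26 vCPU remain.
Put vm10 (17 vCPU) in host 6; 9 vCPU remain.
Put vm11 (34 vCPU) in host 7; 30 vCPU remain.
Put vm12 (44 vCPU) in host 8; 20 vCPU remain.
Put vm13 (36 vCPU) in host 9; 28 vCPU remain.
Put vm14 (39 vCPU) in host 10; 25 vCPU remain.
Put vm15 (6 vCPU) in host 7; 24 vCPU remain.
Put vm16 (6 vCPU) in host 9; 22 vCPU remain.
Put vm17 (18 vCPU) in host 10; 7 vCPU remain.
Put vm18 (7 vCPU) in host 7; 17 vCPU remain.
Final hosts: [48] [40,12] [45,13] [45] [44,9] [38,17] [34,6,7] [44] [36,6] [39,18].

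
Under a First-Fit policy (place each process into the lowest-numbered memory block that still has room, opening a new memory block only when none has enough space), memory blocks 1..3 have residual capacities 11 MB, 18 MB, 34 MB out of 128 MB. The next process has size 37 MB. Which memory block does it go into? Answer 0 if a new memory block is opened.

0

No memory block has ≥ 37 MB free, so a new memory block is opened.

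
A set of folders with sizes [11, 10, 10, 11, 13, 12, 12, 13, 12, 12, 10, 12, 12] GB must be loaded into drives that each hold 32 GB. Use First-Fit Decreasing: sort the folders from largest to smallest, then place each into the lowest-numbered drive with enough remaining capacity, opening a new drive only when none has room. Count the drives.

Sorted descending: 13, 13, 12, 12, 12, 12, 12, 12, 11, 11, 10, 10, 10.
Put 13 GB in drive 1; 19 GB remain.
Put 13 GB in drive 1; 6 GB remain.
Put 12 GB in drive 2; 20 GB remain.
Put 12 GB in drive 2; 8 GB remain.
Put 12 GB in drive 3; 20 GB remain.
Put 12 GB in drive 3; 8 GB remain.
Put 12 GB in drive 4; 20 GB remain.
Put 12 GB in drive 4; 8 GB remain.
Put 11 GB in drive 5; 21 GB remain.
Put 11 GB in drive 5; 10 GB remain.
Put 10 GB in drive 5; 0 GB remain.
Put 10 GB in drive 6; 22 GB remain.
Put 10 GB in drive 6; 12 GB remain.
Final drives: [13,13] [12,12] [12,12] [12,12] [11,11,10] [10,10].

6 drives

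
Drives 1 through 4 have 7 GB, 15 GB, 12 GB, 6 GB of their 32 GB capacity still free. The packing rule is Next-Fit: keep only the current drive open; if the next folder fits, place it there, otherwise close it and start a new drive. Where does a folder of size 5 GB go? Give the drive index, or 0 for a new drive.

Next-Fit only looks at drive 4, which has 6 GB free.
5 GB fits there.

4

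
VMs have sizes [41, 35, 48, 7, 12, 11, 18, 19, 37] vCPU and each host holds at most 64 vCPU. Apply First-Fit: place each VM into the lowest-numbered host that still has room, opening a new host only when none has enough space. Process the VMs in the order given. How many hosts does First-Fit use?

41 vCPU → host 1 (remaining 23 vCPU)
35 vCPU → host 2 (remaining 29 vCPU)
48 vCPU → host 3 (remaining 16 vCPU)
7 vCPU → host 1 (remaining 16 vCPU)
12 vCPU → host 1 (remaining 4 vCPU)
11 vCPU → host 2 (remaining 18 vCPU)
18 vCPU → host 2 (remaining 0 vCPU)
19 vCPU → host 4 (remaining 45 vCPU)
37 vCPU → host 4 (remaining 8 vCPU)
Final hosts: [41,7,12] [35,11,18] [48] [19,37].

4 hosts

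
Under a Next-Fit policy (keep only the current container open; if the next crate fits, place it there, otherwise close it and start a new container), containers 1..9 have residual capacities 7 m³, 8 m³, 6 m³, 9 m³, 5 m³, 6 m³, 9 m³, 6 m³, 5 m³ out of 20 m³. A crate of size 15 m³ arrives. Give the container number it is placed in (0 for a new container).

Next-Fit only looks at container 9, which has 5 m³ free.
15 m³ does not fit, so a new container is opened.

0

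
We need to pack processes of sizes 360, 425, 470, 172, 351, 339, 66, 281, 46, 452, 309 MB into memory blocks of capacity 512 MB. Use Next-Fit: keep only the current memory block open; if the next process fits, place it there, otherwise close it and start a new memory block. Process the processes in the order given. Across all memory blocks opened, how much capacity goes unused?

1337

memory block 1: place 360 MB, 152 MB left
memory block 2: place 425 MB, 87 MB left
memory block 3: place 470 MB, 42 MB left
memory block 4: place 172 MB, 340 MB left
memory block 5: place 351 MB, 161 MB left
memory block 6: place 339 MB, 173 MB left
memory block 6: place 66 MB, 107 MB left
memory block 7: place 281 MB, 231 MB left
memory block 7: place 46 MB, 185 MB left
memory block 8: place 452 MB, 60 MB left
memory block 9: place 309 MB, 203 MB left
9 memory blocks × 512 MB = 4608 MB; used 3271 MB; unused 1337 MB.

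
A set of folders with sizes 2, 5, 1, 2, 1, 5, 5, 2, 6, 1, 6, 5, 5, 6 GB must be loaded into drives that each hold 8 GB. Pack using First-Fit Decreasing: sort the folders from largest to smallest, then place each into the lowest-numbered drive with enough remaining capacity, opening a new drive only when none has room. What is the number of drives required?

8

Sorted descending: 6, 6, 6, 5, 5, 5, 5, 5, 2, 2, 2, 1, 1, 1.
Put 6 GB in drive 1; 2 GB remain.
Put 6 GB in drive 2; 2 GB remain.
Put 6 GB in drive 3; 2 GB remain.
Put 5 GB in drive 4; 3 GB remain.
Put 5 GB in drive 5; 3 GB remain.
Put 5 GB in drive 6; 3 GB remain.
Put 5 GB in drive 7; 3 GB remain.
Put 5 GB in drive 8; 3 GB remain.
Put 2 GB in drive 1; 0 GB remain.
Put 2 GB in drive 2; 0 GB remain.
Put 2 GB in drive 3; 0 GB remain.
Put 1 GB in drive 4; 2 GB remain.
Put 1 GB in drive 4; 1 GB remain.
Put 1 GB in drive 4; 0 GB remain.
Final drives: [6,2] [6,2] [6,2] [5,1,1,1] [5] [5] [5] [5].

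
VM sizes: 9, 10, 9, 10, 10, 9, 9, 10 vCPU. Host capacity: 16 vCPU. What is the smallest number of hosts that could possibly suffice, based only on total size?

Total size = 9 + 10 + 9 + 10 + 10 + 9 + 9 + 10 = 76 vCPU.
⌈76 / 16⌉ = 5.

5 hosts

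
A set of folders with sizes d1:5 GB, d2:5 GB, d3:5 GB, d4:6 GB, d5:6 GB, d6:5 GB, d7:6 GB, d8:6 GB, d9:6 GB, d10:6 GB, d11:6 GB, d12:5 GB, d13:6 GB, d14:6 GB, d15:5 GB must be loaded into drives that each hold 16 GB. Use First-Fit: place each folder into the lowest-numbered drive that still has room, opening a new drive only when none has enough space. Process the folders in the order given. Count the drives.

Put d1 (5 GB) in drive 1; 11 GB remain.
Put d2 (5 GB) in drive 1; 6 GB remain.
Put d3 (5 GB) in drive 1; 1 GB remain.
Put d4 (6 GB) in drive 2; 10 GB remain.
Put d5 (6 GB) in drive 2; 4 GB remain.
Put d6 (5 GB) in drive 3; 11 GB remain.
Put d7 (6 GB) in drive 3; 5 GB remain.
Put d8 (6 GB) in drive 4; 10 GB remain.
Put d9 (6 GB) in drive 4; 4 GB remain.
Put d10 (6 GB) in drive 5; 10 GB remain.
Put d11 (6 GB) in drive 5; 4 GB remain.
Put d12 (5 GB) in drive 3; 0 GB remain.
Put d13 (6 GB) in drive 6; 10 GB remain.
Put d14 (6 GB) in drive 6; 4 GB remain.
Put d15 (5 GB) in drive 7; 11 GB remain.
Final drives: [5,5,5] [6,6] [5,6,5] [6,6] [6,6] [6,6] [5].

7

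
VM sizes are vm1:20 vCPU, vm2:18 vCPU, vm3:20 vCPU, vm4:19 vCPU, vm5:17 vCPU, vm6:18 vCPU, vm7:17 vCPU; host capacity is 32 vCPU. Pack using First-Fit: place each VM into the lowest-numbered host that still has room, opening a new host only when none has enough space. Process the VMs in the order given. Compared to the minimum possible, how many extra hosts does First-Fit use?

First-Fit: [20] [18] [20] [19] [17] [18] [17] → 7 hosts.
7 VMs exceed 16 vCPU (half the capacity), and no two of those can share a host, so at least 7 hosts are needed.
So 7 is already optimal.

0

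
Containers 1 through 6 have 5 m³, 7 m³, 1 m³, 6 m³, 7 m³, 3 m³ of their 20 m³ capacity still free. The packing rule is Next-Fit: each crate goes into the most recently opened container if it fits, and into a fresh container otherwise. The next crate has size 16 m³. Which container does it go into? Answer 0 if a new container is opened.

Next-Fit only looks at container 6, which has 3 m³ free.
16 m³ does not fit, so a new container is opened.

0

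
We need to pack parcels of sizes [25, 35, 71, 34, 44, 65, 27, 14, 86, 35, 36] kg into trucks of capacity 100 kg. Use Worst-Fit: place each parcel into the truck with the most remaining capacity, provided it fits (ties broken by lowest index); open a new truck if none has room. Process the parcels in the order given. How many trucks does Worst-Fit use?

Put 25 kg in truck 1; 75 kg remain.
Put 35 kg in truck 1; 40 kg remain.
Put 71 kg in truck 2; 29 kg remain.
Put 34 kg in truck 1; 6 kg remain.
Put 44 kg in truck 3; 56 kg remain.
Put 65 kg in truck 4; 35 kg remain.
Put 27 kg in truck 3; 29 kg remain.
Put 14 kg in truck 4; 21 kg remain.
Put 86 kg in truck 5; 14 kg remain.
Put 35 kg in truck 6; 65 kg remain.
Put 36 kg in truck 6; 29 kg remain.

6 trucks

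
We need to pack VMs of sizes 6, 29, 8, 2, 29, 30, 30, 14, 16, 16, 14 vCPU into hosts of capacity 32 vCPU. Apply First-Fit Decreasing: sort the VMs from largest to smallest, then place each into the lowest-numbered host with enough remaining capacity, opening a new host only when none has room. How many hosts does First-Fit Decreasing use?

Sorted descending: 30, 30, 29, 29, 16, 16, 14, 14, 8, 6, 2.
host 1: place 30 vCPU, 2 vCPU left
host 2: place 30 vCPU, 2 vCPU left
host 3: place 29 vCPU, 3 vCPU left
host 4: place 29 vCPU, 3 vCPU left
host 5: place 16 vCPU, 16 vCPU left
host 5: place 16 vCPU, 0 vCPU left
host 6: place 14 vCPU, 18 vCPU left
host 6: place 14 vCPU, 4 vCPU left
host 7: place 8 vCPU, 24 vCPU left
host 7: place 6 vCPU, 18 vCPU left
host 1: place 2 vCPU, 0 vCPU left

7 hosts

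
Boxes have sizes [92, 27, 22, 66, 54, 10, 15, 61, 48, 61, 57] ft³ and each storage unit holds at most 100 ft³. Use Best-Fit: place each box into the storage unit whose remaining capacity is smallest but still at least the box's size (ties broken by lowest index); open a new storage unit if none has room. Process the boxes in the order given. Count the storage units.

Put 92 ft³ in storage unit 1; 8 ft³ remain.
Put 27 ft³ in storage unit 2; 73 ft³ remain.
Put 22 ft³ in storage unit 2; 51 ft³ remain.
Put 66 ft³ in storage unit 3; 34 ft³ remain.
Put 54 ft³ in storage unit 4; 46 ft³ remain.
Put 10 ft³ in storage unit 3; 24 ft³ remain.
Put 15 ft³ in storage unit 3; 9 ft³ remain.
Put 61 ft³ in storage unit 5; 39 ft³ remain.
Put 48 ft³ in storage unit 2; 3 ft³ remain.
Put 61 ft³ in storage unit 6; 39 ft³ remain.
Put 57 ft³ in storage unit 7; 43 ft³ remain.

7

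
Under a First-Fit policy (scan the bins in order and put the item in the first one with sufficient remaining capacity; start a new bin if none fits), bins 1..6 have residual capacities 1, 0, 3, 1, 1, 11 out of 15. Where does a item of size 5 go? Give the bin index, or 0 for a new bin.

Bins with room: bin 6 (11).
The first with room is bin 6.

6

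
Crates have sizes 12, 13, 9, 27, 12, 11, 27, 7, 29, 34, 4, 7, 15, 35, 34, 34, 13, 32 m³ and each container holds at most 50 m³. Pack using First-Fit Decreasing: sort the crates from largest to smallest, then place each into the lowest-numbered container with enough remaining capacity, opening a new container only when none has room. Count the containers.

Sorted descending: 35, 34, 34, 34, 32, 29, 27, 27, 15, 13, 13, 12, 12, 11, 9, 7, 7, 4.
35 m³ → container 1 (remaining 15 m³)
34 m³ → container 2 (remaining 16 m³)
34 m³ → container 3 (remaining 16 m³)
34 m³ → container 4 (remaining 16 m³)
32 m³ → container 5 (remaining 18 m³)
29 m³ → container 6 (remaining 21 m³)
27 m³ → container 7 (remaining 23 m³)
27 m³ → container 8 (remaining 23 m³)
15 m³ → container 1 (remaining 0 m³)
13 m³ → container 2 (remaining 3 m³)
13 m³ → container 3 (remaining 3 m³)
12 m³ → container 4 (remaining 4 m³)
12 m³ → container 5 (remaining 6 m³)
11 m³ → container 6 (remaining 10 m³)
9 m³ → container 6 (remaining 1 m³)
7 m³ → container 7 (remaining 16 m³)
7 m³ → container 7 (remaining 9 m³)
4 m³ → container 4 (remaining 0 m³)

8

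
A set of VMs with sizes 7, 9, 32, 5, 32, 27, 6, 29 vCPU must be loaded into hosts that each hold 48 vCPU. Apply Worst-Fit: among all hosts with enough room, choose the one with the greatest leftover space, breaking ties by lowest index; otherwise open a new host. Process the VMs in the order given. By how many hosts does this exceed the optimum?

0

Worst-Fit: [7,9,32] [5,32] [27,6] [29] → 4 hosts.
Total size 147 vCPU; any packing needs at least ⌈147/48⌉ = 4 hosts.
So 4 is already optimal.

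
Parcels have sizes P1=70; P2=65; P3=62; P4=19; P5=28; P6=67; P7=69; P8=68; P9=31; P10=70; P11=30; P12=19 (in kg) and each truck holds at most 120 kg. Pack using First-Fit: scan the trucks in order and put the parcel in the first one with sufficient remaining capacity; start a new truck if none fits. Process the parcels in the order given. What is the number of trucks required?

7

truck 1: place P1 (70 kg), 50 kg left
truck 2: place P2 (65 kg), 55 kg left
truck 3: place P3 (62 kg), 58 kg left
truck 1: place P4 (19 kg), 31 kg left
truck 1: place P5 (28 kg), 3 kg left
truck 4: place P6 (67 kg), 53 kg left
truck 5: place P7 (69 kg), 51 kg left
truck 6: place P8 (68 kg), 52 kg left
truck 2: place P9 (31 kg), 24 kg left
truck 7: place P10 (70 kg), 50 kg left
truck 3: place P11 (30 kg), 28 kg left
truck 2: place P12 (19 kg), 5 kg left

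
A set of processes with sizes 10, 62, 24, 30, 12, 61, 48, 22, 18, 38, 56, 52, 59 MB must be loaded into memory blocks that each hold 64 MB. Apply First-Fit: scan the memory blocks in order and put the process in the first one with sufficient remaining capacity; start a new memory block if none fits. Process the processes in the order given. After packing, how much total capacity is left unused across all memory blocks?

10 MB → memory block 1 (remaining 54 MB)
62 MB → memory block 2 (remaining 2 MB)
24 MB → memory block 1 (remaining 30 MB)
30 MB → memory block 1 (remaining 0 MB)
12 MB → memory block 3 (remaining 52 MB)
61 MB → memory block 4 (remaining 3 MB)
48 MB → memory block 3 (remaining 4 MB)
22 MB → memory block 5 (remaining 42 MB)
18 MB → memory block 5 (remaining 24 MB)
38 MB → memory block 6 (remaining 26 MB)
56 MB → memory block 7 (remaining 8 MB)
52 MB → memory block 8 (remaining 12 MB)
59 MB → memory block 9 (remaining 5 MB)
9 memory blocks × 64 MB = 576 MB; used 492 MB; unused 84 MB.

84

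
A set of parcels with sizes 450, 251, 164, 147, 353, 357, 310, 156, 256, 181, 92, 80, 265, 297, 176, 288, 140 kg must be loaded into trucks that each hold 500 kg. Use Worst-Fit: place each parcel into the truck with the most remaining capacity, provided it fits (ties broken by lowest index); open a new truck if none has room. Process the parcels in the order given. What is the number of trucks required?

9

450 kg → truck 1 (remaining 50 kg)
251 kg → truck 2 (remaining 249 kg)
164 kg → truck 2 (remaining 85 kg)
147 kg → truck 3 (remaining 353 kg)
353 kg → truck 3 (remaining 0 kg)
357 kg → truck 4 (remaining 143 kg)
310 kg → truck 5 (remaining 190 kg)
156 kg → truck 5 (remaining 34 kg)
256 kg → truck 6 (remaining 244 kg)
181 kg → truck 6 (remaining 63 kg)
92 kg → truck 4 (remaining 51 kg)
80 kg → truck 2 (remaining 5 kg)
265 kg → truck 7 (remaining 235 kg)
297 kg → truck 8 (remaining 203 kg)
176 kg → truck 7 (remaining 59 kg)
288 kg → truck 9 (remaining 212 kg)
140 kg → truck 9 (remaining 72 kg)
Final trucks: [450] [251,164,80] [147,353] [357,92] [310,156] [256,181] [265,176] [297] [288,140].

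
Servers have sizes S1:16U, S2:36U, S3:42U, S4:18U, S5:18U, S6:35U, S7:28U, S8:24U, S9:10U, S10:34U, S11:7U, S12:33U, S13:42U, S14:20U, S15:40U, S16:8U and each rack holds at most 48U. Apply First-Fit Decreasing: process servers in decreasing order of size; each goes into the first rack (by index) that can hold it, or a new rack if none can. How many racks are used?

Sorted descending: 42, 42, 40, 36, 35, 34, 33, 28, 24, 20, 18, 18, 16, 10, 8, 7.
42U → rack 1 (remaining 6U)
42U → rack 2 (remaining 6U)
40U → rack 3 (remaining 8U)
36U → rack 4 (remaining 12U)
35U → rack 5 (remaining 13U)
34U → rack 6 (remaining 14U)
33U → rack 7 (remaining 15U)
28U → rack 8 (remaining 20U)
24U → rack 9 (remaining 24U)
20U → rack 8 (remaining 0U)
18U → rack 9 (remaining 6U)
18U → rack 10 (remaining 30U)
16U → rack 10 (remaining 14U)
10U → rack 4 (remaining 2U)
8U → rack 3 (remaining 0U)
7U → rack 5 (remaining 6U)

10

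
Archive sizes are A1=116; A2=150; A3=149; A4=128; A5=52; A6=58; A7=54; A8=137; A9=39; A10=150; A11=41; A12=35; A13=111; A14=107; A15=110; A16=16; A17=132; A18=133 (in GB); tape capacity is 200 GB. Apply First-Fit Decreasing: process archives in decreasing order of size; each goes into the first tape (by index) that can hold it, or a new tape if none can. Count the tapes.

11

Sorted descending: 150, 150, 149, 137, 133, 132, 128, 116, 111, 110, 107, 58, 54, 52, 41, 39, 35, 16.
Put 150 GB in tape 1; 50 GB remain.
Put 150 GB in tape 2; 50 GB remain.
Put 149 GB in tape 3; 51 GB remain.
Put 137 GB in tape 4; 63 GB remain.
Put 133 GB in tape 5; 67 GB remain.
Put 132 GB in tape 6; 68 GB remain.
Put 128 GB in tape 7; 72 GB remain.
Put 116 GB in tape 8; 84 GB remain.
Put 111 GB in tape 9; 89 GB remain.
Put 110 GB in tape 10; 90 GB remain.
Put 107 GB in tape 11; 93 GB remain.
Put 58 GB in tape 4; 5 GB remain.
Put 54 GB in tape 5; 13 GB remain.
Put 52 GB in tape 6; 16 GB remain.
Put 41 GB in tape 1; 9 GB remain.
Put 39 GB in tape 2; 11 GB remain.
Put 35 GB in tape 3; 16 GB remain.
Put 16 GB in tape 3; 0 GB remain.
Final tapes: [150,41] [150,39] [149,35,16] [137,58] [133,54] [132,52] [128] [116] [111] [110] [107].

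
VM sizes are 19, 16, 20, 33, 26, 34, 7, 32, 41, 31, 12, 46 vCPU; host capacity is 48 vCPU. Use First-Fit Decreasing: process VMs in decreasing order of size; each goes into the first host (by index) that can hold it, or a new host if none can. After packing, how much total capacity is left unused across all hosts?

Sorted descending: 46, 41, 34, 33, 32, 31, 26, 20, 19, 16, 12, 7.
46 vCPU → host 1 (remaining 2 vCPU)
41 vCPU → host 2 (remaining 7 vCPU)
34 vCPU → host 3 (remaining 14 vCPU)
33 vCPU → host 4 (remaining 15 vCPU)
32 vCPU → host 5 (remaining 16 vCPU)
31 vCPU → host 6 (remaining 17 vCPU)
26 vCPU → host 7 (remaining 22 vCPU)
20 vCPU → host 7 (remaining 2 vCPU)
19 vCPU → host 8 (remaining 29 vCPU)
16 vCPU → host 5 (remaining 0 vCPU)
12 vCPU → host 3 (remaining 2 vCPU)
7 vCPU → host 2 (remaining 0 vCPU)
8 hosts × 48 vCPU = 384 vCPU; used 317 vCPU; unused 67 vCPU.

67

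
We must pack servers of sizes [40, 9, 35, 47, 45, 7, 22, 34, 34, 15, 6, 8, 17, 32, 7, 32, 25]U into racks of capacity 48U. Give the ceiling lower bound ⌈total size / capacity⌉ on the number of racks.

9 racks

Total size = 40 + 9 + 35 + 47 + 45 + 7 + 22 + 34 + 34 + 15 + 6 + 8 + 17 + 32 + 7 + 32 + 25 = 415U.
⌈415 / 48⌉ = 9.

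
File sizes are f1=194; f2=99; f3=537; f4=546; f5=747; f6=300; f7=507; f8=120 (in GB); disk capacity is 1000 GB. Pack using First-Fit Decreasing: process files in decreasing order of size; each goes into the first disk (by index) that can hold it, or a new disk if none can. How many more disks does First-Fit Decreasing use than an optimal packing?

First-Fit Decreasing: [747,194] [546,300,120] [537,99] [507] → 4 disks.
Total size 3050 GB; any packing needs at least ⌈3050/1000⌉ = 4 disks.
So 4 is already optimal.

0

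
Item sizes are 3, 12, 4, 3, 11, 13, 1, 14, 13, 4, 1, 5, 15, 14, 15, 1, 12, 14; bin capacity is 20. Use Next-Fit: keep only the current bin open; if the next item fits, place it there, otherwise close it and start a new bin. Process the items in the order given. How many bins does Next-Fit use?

bin 1: place 3, 17 left
bin 1: place 12, 5 left
bin 1: place 4, 1 left
bin 2: place 3, 17 left
bin 2: place 11, 6 left
bin 3: place 13, 7 left
bin 3: place 1, 6 left
bin 4: place 14, 6 left
bin 5: place 13, 7 left
bin 5: place 4, 3 left
bin 5: place 1, 2 left
bin 6: place 5, 15 left
bin 6: place 15, 0 left
bin 7: place 14, 6 left
bin 8: place 15, 5 left
bin 8: place 1, 4 left
bin 9: place 12, 8 left
bin 10: place 14, 6 left
Final bins: [3,12,4] [3,11] [13,1] [14] [13,4,1] [5,15] [14] [15,1] [12] [14].

10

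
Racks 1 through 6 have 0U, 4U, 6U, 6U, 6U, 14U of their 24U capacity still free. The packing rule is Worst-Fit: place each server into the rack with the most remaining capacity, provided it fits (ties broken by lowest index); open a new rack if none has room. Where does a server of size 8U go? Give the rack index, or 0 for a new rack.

Racks with room: rack 6 (14U).
Most room is rack 6 with 14U free.

6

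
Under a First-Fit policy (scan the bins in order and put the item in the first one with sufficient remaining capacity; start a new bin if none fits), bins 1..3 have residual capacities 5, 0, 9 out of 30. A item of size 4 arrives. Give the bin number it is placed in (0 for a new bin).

1

Bins with room: bin 1 (5), bin 3 (9).
The first with room is bin 1.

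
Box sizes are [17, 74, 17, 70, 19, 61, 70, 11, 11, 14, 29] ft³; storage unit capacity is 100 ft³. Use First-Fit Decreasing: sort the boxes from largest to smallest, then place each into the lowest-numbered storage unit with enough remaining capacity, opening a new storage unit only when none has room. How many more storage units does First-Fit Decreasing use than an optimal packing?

1

First-Fit Decreasing: [74,19] [70,29] [70,17,11] [61,17,14] [11] → 5 storage units.
Total size 393 ft³; any packing needs at least ⌈393/100⌉ = 4 storage units.
An optimal packing achieves that bound: [74,14,11] [70,29] [70,19,11] [61,17,17] → 4 storage units.
Excess: 5 − 4 = 1.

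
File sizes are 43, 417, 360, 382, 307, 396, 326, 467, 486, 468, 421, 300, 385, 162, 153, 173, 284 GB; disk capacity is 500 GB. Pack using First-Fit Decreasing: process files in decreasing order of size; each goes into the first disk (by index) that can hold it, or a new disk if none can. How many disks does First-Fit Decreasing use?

13

Sorted descending: 486, 468, 467, 421, 417, 396, 385, 382, 360, 326, 307, 300, 284, 173, 162, 153, 43.
486 GB → disk 1 (remaining 14 GB)
468 GB → disk 2 (remaining 32 GB)
467 GB → disk 3 (remaining 33 GB)
421 GB → disk 4 (remaining 79 GB)
417 GB → disk 5 (remaining 83 GB)
396 GB → disk 6 (remaining 104 GB)
385 GB → disk 7 (remaining 115 GB)
382 GB → disk 8 (remaining 118 GB)
360 GB → disk 9 (remaining 140 GB)
326 GB → disk 10 (remaining 174 GB)
307 GB → disk 11 (remaining 193 GB)
300 GB → disk 12 (remaining 200 GB)
284 GB → disk 13 (remaining 216 GB)
173 GB → disk 10 (remaining 1 GB)
162 GB → disk 11 (remaining 31 GB)
153 GB → disk 12 (remaining 47 GB)
43 GB → disk 4 (remaining 36 GB)
Final disks: [486] [468] [467] [421,43] [417] [396] [385] [382] [360] [326,173] [307,162] [300,153] [284].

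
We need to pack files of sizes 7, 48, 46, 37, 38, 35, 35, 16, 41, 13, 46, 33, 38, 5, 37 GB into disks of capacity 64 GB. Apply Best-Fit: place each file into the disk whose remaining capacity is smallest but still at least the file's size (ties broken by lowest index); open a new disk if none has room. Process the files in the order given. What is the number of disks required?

11

disk 1: place 7 GB, 57 GB left
disk 1: place 48 GB, 9 GB left
disk 2: place 46 GB, 18 GB left
disk 3: place 37 GB, 27 GB left
disk 4: place 38 GB, 26 GB left
disk 5: place 35 GB, 29 GB left
disk 6: place 35 GB, 29 GB left
disk 2: place 16 GB, 2 GB left
disk 7: place 41 GB, 23 GB left
disk 7: place 13 GB, 10 GB left
disk 8: place 46 GB, 18 GB left
disk 9: place 33 GB, 31 GB left
disk 10: place 38 GB, 26 GB left
disk 1: place 5 GB, 4 GB left
disk 11: place 37 GB, 27 GB left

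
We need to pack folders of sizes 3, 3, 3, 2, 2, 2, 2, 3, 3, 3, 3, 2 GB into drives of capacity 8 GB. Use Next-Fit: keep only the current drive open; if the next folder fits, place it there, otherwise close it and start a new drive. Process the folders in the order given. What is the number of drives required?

5 drives

3 GB → drive 1 (remaining 5 GB)
3 GB → drive 1 (remaining 2 GB)
3 GB → drive 2 (remaining 5 GB)
2 GB → drive 2 (remaining 3 GB)
2 GB → drive 2 (remaining 1 GB)
2 GB → drive 3 (remaining 6 GB)
2 GB → drive 3 (remaining 4 GB)
3 GB → drive 3 (remaining 1 GB)
3 GB → drive 4 (remaining 5 GB)
3 GB → drive 4 (remaining 2 GB)
3 GB → drive 5 (remaining 5 GB)
2 GB → drive 5 (remaining 3 GB)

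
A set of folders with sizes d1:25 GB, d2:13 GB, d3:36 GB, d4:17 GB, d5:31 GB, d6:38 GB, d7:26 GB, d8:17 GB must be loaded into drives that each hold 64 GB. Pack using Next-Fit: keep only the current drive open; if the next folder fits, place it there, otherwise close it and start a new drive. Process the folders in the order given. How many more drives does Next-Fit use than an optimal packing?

Next-Fit: [25,13] [36,17] [31] [38,26] [17] → 5 drives.
Total size 203 GB; any packing needs at least ⌈203/64⌉ = 4 drives.
An optimal packing achieves that bound: [38,26] [36,25] [31,17,13] [17] → 4 drives.
Excess: 5 − 4 = 1.

1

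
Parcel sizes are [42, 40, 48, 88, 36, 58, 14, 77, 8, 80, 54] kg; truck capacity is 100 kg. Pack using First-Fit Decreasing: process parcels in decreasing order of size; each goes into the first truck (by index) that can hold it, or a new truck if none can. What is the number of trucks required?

6 trucks

Sorted descending: 88, 80, 77, 58, 54, 48, 42, 40, 36, 14, 8.
88 kg → truck 1 (remaining 12 kg)
80 kg → truck 2 (remaining 20 kg)
77 kg → truck 3 (remaining 23 kg)
58 kg → truck 4 (remaining 42 kg)
54 kg → truck 5 (remaining 46 kg)
48 kg → truck 6 (remaining 52 kg)
42 kg → truck 4 (remaining 0 kg)
40 kg → truck 5 (remaining 6 kg)
36 kg → truck 6 (remaining 16 kg)
14 kg → truck 2 (remaining 6 kg)
8 kg → truck 1 (remaining 4 kg)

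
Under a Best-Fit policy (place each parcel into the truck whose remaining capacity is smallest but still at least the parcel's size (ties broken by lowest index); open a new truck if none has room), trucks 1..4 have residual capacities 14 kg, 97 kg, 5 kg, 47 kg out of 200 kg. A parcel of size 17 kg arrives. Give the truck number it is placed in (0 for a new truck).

4

Trucks with room: truck 2 (97 kg), truck 4 (47 kg).
Tightest fit is truck 4 with 47 kg free.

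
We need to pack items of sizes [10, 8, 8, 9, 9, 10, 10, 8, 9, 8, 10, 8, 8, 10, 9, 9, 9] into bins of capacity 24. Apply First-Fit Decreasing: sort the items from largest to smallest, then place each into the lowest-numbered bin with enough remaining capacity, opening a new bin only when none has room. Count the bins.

Sorted descending: 10, 10, 10, 10, 10, 9, 9, 9, 9, 9, 9, 8, 8, 8, 8, 8, 8.
10 → bin 1 (remaining 14)
10 → bin 1 (remaining 4)
10 → bin 2 (remaining 14)
10 → bin 2 (remaining 4)
10 → bin 3 (remaining 14)
9 → bin 3 (remaining 5)
9 → bin 4 (remaining 15)
9 → bin 4 (remaining 6)
9 → bin 5 (remaining 15)
9 → bin 5 (remaining 6)
9 → bin 6 (remaining 15)
8 → bin 6 (remaining 7)
8 → bin 7 (remaining 16)
8 → bin 7 (remaining 8)
8 → bin 7 (remaining 0)
8 → bin 8 (remaining 16)
8 → bin 8 (remaining 8)
Final bins: [10,10] [10,10] [10,9] [9,9] [9,9] [9,8] [8,8,8] [8,8].

8 bins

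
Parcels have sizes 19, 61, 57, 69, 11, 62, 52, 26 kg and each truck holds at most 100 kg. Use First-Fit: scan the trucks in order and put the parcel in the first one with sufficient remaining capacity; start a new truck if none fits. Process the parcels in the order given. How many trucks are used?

Put 19 kg in truck 1; 81 kg remain.
Put 61 kg in truck 1; 20 kg remain.
Put 57 kg in truck 2; 43 kg remain.
Put 69 kg in truck 3; 31 kg remain.
Put 11 kg in truck 1; 9 kg remain.
Put 62 kg in truck 4; 38 kg remain.
Put 52 kg in truck 5; 48 kg remain.
Put 26 kg in truck 2; 17 kg remain.

5 trucks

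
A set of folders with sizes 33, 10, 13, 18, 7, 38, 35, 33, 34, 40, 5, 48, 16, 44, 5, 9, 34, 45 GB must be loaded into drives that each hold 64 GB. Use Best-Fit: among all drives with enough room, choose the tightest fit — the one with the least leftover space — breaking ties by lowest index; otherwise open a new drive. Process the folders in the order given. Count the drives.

10 drives

drive 1: place 33 GB, 31 GB left
drive 1: place 10 GB, 21 GB left
drive 1: place 13 GB, 8 GB left
drive 2: place 18 GB, 46 GB left
drive 1: place 7 GB, 1 GB left
drive 2: place 38 GB, 8 GB left
drive 3: place 35 GB, 29 GB left
drive 4: place 33 GB, 31 GB left
drive 5: place 34 GB, 30 GB left
drive 6: place 40 GB, 24 GB left
drive 2: place 5 GB, 3 GB left
drive 7: place 48 GB, 16 GB left
drive 7: place 16 GB, 0 GB left
drive 8: place 44 GB, 20 GB left
drive 8: place 5 GB, 15 GB left
drive 8: place 9 GB, 6 GB left
drive 9: place 34 GB, 30 GB left
drive 10: place 45 GB, 19 GB left
Final drives: [33,10,13,7] [18,38,5] [35] [33] [34] [40] [48,16] [44,5,9] [34] [45].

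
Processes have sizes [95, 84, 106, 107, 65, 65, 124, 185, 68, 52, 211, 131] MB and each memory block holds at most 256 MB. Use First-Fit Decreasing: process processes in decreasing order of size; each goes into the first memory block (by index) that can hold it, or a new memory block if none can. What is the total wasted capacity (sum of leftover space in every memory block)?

243

Sorted descending: 211, 185, 131, 124, 107, 106, 95, 84, 68, 65, 65, 52.
211 MB → memory block 1 (remaining 45 MB)
185 MB → memory block 2 (remaining 71 MB)
131 MB → memory block 3 (remaining 125 MB)
124 MB → memory block 3 (remaining 1 MB)
107 MB → memory block 4 (remaining 149 MB)
106 MB → memory block 4 (remaining 43 MB)
95 MB → memory block 5 (remaining 161 MB)
84 MB → memory block 5 (remaining 77 MB)
68 MB → memory block 2 (remaining 3 MB)
65 MB → memory block 5 (remaining 12 MB)
65 MB → memory block 6 (remaining 191 MB)
52 MB → memory block 6 (remaining 139 MB)
6 memory blocks × 256 MB = 1536 MB; used 1293 MB; unused 243 MB.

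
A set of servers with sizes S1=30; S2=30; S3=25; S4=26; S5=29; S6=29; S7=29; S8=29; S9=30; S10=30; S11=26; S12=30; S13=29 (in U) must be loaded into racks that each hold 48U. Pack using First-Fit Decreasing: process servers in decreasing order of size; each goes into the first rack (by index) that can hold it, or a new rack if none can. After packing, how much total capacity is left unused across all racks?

252

Sorted descending: 30, 30, 30, 30, 30, 29, 29, 29, 29, 29, 26, 26, 25.
rack 1: place 30U, 18U left
rack 2: place 30U, 18U left
rack 3: place 30U, 18U left
rack 4: place 30U, 18U left
rack 5: place 30U, 18U left
rack 6: place 29U, 19U left
rack 7: place 29U, 19U left
rack 8: place 29U, 19U left
rack 9: place 29U, 19U left
rack 10: place 29U, 19U left
rack 11: place 26U, 22U left
rack 12: place 26U, 22U left
rack 13: place 25U, 23U left
13 racks × 48U = 624U; used 372U; unused 252U.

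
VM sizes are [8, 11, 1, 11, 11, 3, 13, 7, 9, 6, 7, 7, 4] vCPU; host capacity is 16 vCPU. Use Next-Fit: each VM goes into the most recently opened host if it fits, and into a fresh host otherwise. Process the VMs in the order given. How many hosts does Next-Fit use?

8 vCPU → host 1 (remaining 8 vCPU)
11 vCPU → host 2 (remaining 5 vCPU)
1 vCPU → host 2 (remaining 4 vCPU)
11 vCPU → host 3 (remaining 5 vCPU)
11 vCPU → host 4 (remaining 5 vCPU)
3 vCPU → host 4 (remaining 2 vCPU)
13 vCPU → host 5 (remaining 3 vCPU)
7 vCPU → host 6 (remaining 9 vCPU)
9 vCPU → host 6 (remaining 0 vCPU)
6 vCPU → host 7 (remaining 10 vCPU)
7 vCPU → host 7 (remaining 3 vCPU)
7 vCPU → host 8 (remaining 9 vCPU)
4 vCPU → host 8 (remaining 5 vCPU)
Final hosts: [8] [11,1] [11] [11,3] [13] [7,9] [6,7] [7,4].

8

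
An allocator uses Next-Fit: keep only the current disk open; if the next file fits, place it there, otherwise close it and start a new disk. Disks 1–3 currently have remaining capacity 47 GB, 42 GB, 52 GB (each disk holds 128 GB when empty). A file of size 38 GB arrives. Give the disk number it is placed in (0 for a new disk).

3

Next-Fit only looks at disk 3, which has 52 GB free.
38 GB fits there.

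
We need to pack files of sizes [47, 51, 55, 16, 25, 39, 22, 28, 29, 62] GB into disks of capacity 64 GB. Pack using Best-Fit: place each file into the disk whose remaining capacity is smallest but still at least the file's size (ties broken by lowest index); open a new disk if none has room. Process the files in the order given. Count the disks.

7

Put 47 GB in disk 1; 17 GB remain.
Put 51 GB in disk 2; 13 GB remain.
Put 55 GB in disk 3; 9 GB remain.
Put 16 GB in disk 1; 1 GB remain.
Put 25 GB in disk 4; 39 GB remain.
Put 39 GB in disk 4; 0 GB remain.
Put 22 GB in disk 5; 42 GB remain.
Put 28 GB in disk 5; 14 GB remain.
Put 29 GB in disk 6; 35 GB remain.
Put 62 GB in disk 7; 2 GB remain.
Final disks: [47,16] [51] [55] [25,39] [22,28] [29] [62].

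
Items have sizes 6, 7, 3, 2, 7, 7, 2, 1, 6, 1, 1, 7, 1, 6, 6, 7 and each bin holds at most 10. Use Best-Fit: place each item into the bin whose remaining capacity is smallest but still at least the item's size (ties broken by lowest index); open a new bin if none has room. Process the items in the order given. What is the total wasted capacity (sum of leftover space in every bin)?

6 → bin 1 (remaining 4)
7 → bin 2 (remaining 3)
3 → bin 2 (remaining 0)
2 → bin 1 (remaining 2)
7 → bin 3 (remaining 3)
7 → bin 4 (remaining 3)
2 → bin 1 (remaining 0)
1 → bin 3 (remaining 2)
6 → bin 5 (remaining 4)
1 → bin 3 (remaining 1)
1 → bin 3 (remaining 0)
7 → bin 6 (remaining 3)
1 → bin 4 (remaining 2)
6 → bin 7 (remaining 4)
6 → bin 8 (remaining 4)
7 → bin 9 (remaining 3)
9 bins × 10 = 90; used 70; unused 20.

20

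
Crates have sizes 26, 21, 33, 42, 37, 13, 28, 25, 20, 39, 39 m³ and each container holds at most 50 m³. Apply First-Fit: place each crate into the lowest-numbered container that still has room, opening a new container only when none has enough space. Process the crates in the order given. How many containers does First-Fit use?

Put 26 m³ in container 1; 24 m³ remain.
Put 21 m³ in container 1; 3 m³ remain.
Put 33 m³ in container 2; 17 m³ remain.
Put 42 m³ in container 3; 8 m³ remain.
Put 37 m³ in container 4; 13 m³ remain.
Put 13 m³ in container 2; 4 m³ remain.
Put 28 m³ in container 5; 22 m³ remain.
Put 25 m³ in container 6; 25 m³ remain.
Put 20 m³ in container 5; 2 m³ remain.
Put 39 m³ in container 7; 11 m³ remain.
Put 39 m³ in container 8; 11 m³ remain.
Final containers: [26,21] [33,13] [42] [37] [28,20] [25] [39] [39].

8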